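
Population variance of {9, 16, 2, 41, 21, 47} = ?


Mean = 22.6667
Squared deviations: 186.7778, 44.4444, 427.1111, 336.1111, 2.7778, 592.1111
Sum = 1589.3333
Variance = 1589.3333/6 = 264.8889

Variance = 264.8889


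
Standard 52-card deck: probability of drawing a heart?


13 hearts in 52 cards
P = 13/52 = 0.2500

P = 0.2500


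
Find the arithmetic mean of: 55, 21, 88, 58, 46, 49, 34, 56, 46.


Sum = 55 + 21 + 88 + 58 + 46 + 49 + 34 + 56 + 46 = 453
n = 9
Mean = 453/9 = 50.3333

Mean = 50.3333


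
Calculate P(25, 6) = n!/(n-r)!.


P(25,6) = 25!/19!
= 15511210043330985984000000/121645100408832000
= 127512000

P(25,6) = 127512000


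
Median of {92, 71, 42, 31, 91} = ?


Sorted: 31, 42, 71, 91, 92
n = 5 (odd)
Middle value = 71

Median = 71


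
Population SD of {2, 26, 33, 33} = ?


Mean = 23.5000
Variance = 162.2500
SD = sqrt(162.2500) = 12.7377

SD = 12.7377


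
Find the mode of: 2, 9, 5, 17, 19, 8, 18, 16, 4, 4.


Frequencies: 2:1, 4:2, 5:1, 8:1, 9:1, 16:1, 17:1, 18:1, 19:1
Max frequency = 2
Mode = 4

Mode = 4


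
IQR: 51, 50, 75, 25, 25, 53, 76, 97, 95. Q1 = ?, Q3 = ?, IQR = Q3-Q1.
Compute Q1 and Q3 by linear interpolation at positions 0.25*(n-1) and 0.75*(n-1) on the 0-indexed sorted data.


Sorted: 25, 25, 50, 51, 53, 75, 76, 95, 97
Q1 (25th %ile) = 50.0000
Q3 (75th %ile) = 76.0000
IQR = 76.0000 - 50.0000 = 26.0000

IQR = 26.0000


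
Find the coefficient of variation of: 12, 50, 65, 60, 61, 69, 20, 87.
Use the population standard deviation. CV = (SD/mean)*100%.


Mean = 53.0000
SD = 23.5797
CV = (23.5797/53.0000)*100 = 44.4899%

CV = 44.4899%


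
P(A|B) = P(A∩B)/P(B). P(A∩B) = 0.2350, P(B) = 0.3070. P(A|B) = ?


P(A|B) = 0.2350/0.3070 = 0.7655

P(A|B) = 0.7655


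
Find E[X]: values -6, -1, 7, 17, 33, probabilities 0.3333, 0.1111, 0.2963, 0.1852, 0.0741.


E[X] = -6*0.3333 - 1*0.1111 + 7*0.2963 + 17*0.1852 + 33*0.0741
= -1.9998 - 0.1111 + 2.0741 + 3.1484 + 2.4453
= 5.5569

E[X] = 5.5569


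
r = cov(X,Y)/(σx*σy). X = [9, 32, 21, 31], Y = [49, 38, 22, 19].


Mean X = 23.2500, Mean Y = 32.0000
SD X = 9.283722, SD Y = 12.186058
Cov = -67.000000
r = -67.000000/(9.283722*12.186058) = -0.5922

r = -0.5922


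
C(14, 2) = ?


C(14,2) = 14!/(2! × 12!)
= 87178291200/(2 × 479001600)
= 91

C(14,2) = 91


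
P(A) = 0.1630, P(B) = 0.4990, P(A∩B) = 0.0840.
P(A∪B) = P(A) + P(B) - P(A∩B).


P(A∪B) = 0.1630 + 0.4990 - 0.0840
= 0.6620 - 0.0840
= 0.5780

P(A∪B) = 0.5780


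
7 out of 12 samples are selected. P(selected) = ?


P = 7/12 = 0.5833

P = 0.5833


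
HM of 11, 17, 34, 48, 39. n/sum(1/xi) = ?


Sum of reciprocals = 1/11 + 1/17 + 1/34 + 1/48 + 1/39 = 0.225619
HM = 5/0.225619 = 22.1613

HM = 22.1613


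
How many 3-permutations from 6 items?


P(6,3) = 6!/3!
= 720/6
= 120

P(6,3) = 120


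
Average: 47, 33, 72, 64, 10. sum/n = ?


Sum = 47 + 33 + 72 + 64 + 10 = 226
n = 5
Mean = 226/5 = 45.2000

Mean = 45.2000


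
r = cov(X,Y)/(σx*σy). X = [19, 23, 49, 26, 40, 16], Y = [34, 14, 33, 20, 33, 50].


Mean X = 28.8333, Mean Y = 30.6667
SD X = 11.795715, SD Y = 11.455227
Cov = -13.388889
r = -13.388889/(11.795715*11.455227) = -0.0991

r = -0.0991


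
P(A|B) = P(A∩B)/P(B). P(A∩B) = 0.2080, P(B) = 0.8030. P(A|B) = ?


P(A|B) = 0.2080/0.8030 = 0.2590

P(A|B) = 0.2590


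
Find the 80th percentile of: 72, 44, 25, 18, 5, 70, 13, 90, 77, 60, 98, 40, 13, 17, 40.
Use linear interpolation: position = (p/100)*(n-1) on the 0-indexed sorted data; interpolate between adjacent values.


Sorted: 5, 13, 13, 17, 18, 25, 40, 40, 44, 60, 70, 72, 77, 90, 98
n = 15
Index = 80/100 * 14 = 11.2000
Lower = data[11] = 72, Upper = data[12] = 77
P80 = 72 + 0.2000*(5) = 73.0000

P80 = 73.0000


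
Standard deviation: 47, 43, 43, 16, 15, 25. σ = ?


Mean = 31.5000
Variance = 176.5833
SD = sqrt(176.5833) = 13.2885

SD = 13.2885


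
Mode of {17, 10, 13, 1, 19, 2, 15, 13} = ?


Frequencies: 1:1, 2:1, 10:1, 13:2, 15:1, 17:1, 19:1
Max frequency = 2
Mode = 13

Mode = 13


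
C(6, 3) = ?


C(6,3) = 6!/(3! × 3!)
= 720/(6 × 6)
= 20

C(6,3) = 20


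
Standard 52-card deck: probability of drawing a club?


13 clubs in 52 cards
P = 13/52 = 0.2500

P = 0.2500


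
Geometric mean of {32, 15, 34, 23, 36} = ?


Product = 32 × 15 × 34 × 23 × 36 = 13512960
GM = 13512960^(1/5) = 26.6778

GM = 26.6778


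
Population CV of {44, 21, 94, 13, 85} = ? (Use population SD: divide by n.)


Mean = 51.4000
SD = 32.8548
CV = (32.8548/51.4000)*100 = 63.9199%

CV = 63.9199%


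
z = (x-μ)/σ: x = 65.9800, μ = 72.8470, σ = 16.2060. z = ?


z = (65.9800 - 72.8470)/16.2060
= -6.8670/16.2060
= -0.4237

z = -0.4237


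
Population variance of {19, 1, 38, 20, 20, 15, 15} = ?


Mean = 18.2857
Squared deviations: 0.5102, 298.7959, 388.6531, 2.9388, 2.9388, 10.7959, 10.7959
Sum = 715.4286
Variance = 715.4286/7 = 102.2041

Variance = 102.2041


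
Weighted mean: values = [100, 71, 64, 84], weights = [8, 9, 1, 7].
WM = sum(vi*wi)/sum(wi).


Numerator = 100*8 + 71*9 + 64*1 + 84*7 = 2091
Denominator = 8 + 9 + 1 + 7 = 25
WM = 2091/25 = 83.6400

WM = 83.6400


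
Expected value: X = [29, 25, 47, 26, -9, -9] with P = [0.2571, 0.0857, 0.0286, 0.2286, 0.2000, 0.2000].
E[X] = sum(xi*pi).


E[X] = 29*0.2571 + 25*0.0857 + 47*0.0286 + 26*0.2286 - 9*0.2000 - 9*0.2000
= 7.4559 + 2.1425 + 1.3442 + 5.9436 - 1.8000 - 1.8000
= 13.2862

E[X] = 13.2862


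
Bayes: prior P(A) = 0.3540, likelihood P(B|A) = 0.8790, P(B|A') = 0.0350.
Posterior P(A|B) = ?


P(B) = P(B|A)*P(A) + P(B|A')*P(A')
= 0.8790*0.3540 + 0.0350*0.6460
= 0.311166 + 0.022610 = 0.333776
P(A|B) = 0.311166/0.333776 = 0.9323

P(A|B) = 0.9323


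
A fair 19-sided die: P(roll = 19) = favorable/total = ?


Favorable outcomes (roll = 19): 1
Total outcomes = 19
P = 1/19 = 0.0526

P = 0.0526


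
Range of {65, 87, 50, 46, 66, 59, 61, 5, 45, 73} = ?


Max = 87, Min = 5
Range = 87 - 5 = 82

Range = 82


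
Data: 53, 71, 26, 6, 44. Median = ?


Sorted: 6, 26, 44, 53, 71
n = 5 (odd)
Middle value = 44

Median = 44


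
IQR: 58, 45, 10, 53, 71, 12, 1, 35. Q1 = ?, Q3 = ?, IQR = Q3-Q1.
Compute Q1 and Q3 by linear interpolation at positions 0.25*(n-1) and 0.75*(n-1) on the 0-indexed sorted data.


Sorted: 1, 10, 12, 35, 45, 53, 58, 71
Q1 (25th %ile) = 11.5000
Q3 (75th %ile) = 54.2500
IQR = 54.2500 - 11.5000 = 42.7500

IQR = 42.7500


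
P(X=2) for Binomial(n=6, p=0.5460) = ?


C(6,2) = 15
p^2 = 0.298116
(1-p)^4 = 0.042484
P = 15 * 0.298116 * 0.042484 = 0.1900

P(X=2) = 0.1900


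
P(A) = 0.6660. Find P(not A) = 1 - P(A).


P(not A) = 1 - 0.6660 = 0.3340

P(not A) = 0.3340


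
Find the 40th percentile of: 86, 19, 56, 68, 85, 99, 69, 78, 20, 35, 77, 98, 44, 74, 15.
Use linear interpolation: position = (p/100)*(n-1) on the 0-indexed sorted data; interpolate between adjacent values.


Sorted: 15, 19, 20, 35, 44, 56, 68, 69, 74, 77, 78, 85, 86, 98, 99
n = 15
Index = 40/100 * 14 = 5.6000
Lower = data[5] = 56, Upper = data[6] = 68
P40 = 56 + 0.6000*(12) = 63.2000

P40 = 63.2000


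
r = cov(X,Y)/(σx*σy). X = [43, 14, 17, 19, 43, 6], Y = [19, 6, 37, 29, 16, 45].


Mean X = 23.6667, Mean Y = 25.3333
SD X = 14.255603, SD Y = 13.148722
Cov = -93.055556
r = -93.055556/(14.255603*13.148722) = -0.4964

r = -0.4964


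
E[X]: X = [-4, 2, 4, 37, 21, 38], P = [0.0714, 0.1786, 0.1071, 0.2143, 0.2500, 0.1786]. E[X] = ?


E[X] = -4*0.0714 + 2*0.1786 + 4*0.1071 + 37*0.2143 + 21*0.2500 + 38*0.1786
= -0.2856 + 0.3572 + 0.4284 + 7.9291 + 5.2500 + 6.7868
= 20.4659

E[X] = 20.4659


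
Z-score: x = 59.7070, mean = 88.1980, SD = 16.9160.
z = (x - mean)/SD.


z = (59.7070 - 88.1980)/16.9160
= -28.4910/16.9160
= -1.6843

z = -1.6843


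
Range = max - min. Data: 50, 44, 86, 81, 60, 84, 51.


Max = 86, Min = 44
Range = 86 - 44 = 42

Range = 42


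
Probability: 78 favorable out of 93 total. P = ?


P = 78/93 = 0.8387

P = 0.8387


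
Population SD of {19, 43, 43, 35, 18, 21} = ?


Mean = 29.8333
Variance = 118.1389
SD = sqrt(118.1389) = 10.8692

SD = 10.8692


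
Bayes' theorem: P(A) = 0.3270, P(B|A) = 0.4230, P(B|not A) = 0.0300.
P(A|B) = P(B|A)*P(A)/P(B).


P(B) = P(B|A)*P(A) + P(B|A')*P(A')
= 0.4230*0.3270 + 0.0300*0.6730
= 0.138321 + 0.020190 = 0.158511
P(A|B) = 0.138321/0.158511 = 0.8726

P(A|B) = 0.8726


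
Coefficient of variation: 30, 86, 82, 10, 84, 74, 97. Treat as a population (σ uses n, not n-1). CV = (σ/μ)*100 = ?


Mean = 66.1429
SD = 30.3241
CV = (30.3241/66.1429)*100 = 45.8464%

CV = 45.8464%


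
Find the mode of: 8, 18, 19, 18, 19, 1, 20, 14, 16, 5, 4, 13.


Frequencies: 1:1, 4:1, 5:1, 8:1, 13:1, 14:1, 16:1, 18:2, 19:2, 20:1
Max frequency = 2
Mode = 18, 19

Mode = 18, 19


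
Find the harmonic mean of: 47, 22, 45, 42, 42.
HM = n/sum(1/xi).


Sum of reciprocals = 1/47 + 1/22 + 1/45 + 1/42 + 1/42 = 0.136572
HM = 5/0.136572 = 36.6106

HM = 36.6106


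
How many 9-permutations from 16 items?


P(16,9) = 16!/7!
= 20922789888000/5040
= 4151347200

P(16,9) = 4151347200


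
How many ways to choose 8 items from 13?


C(13,8) = 13!/(8! × 5!)
= 6227020800/(40320 × 120)
= 1287

C(13,8) = 1287


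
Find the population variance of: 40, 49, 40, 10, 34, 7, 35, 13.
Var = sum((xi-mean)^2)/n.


Mean = 28.5000
Squared deviations: 132.2500, 420.2500, 132.2500, 342.2500, 30.2500, 462.2500, 42.2500, 240.2500
Sum = 1802.0000
Variance = 1802.0000/8 = 225.2500

Variance = 225.2500


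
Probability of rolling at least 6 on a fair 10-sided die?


Favorable outcomes (roll ≥ 6): 5
Total outcomes = 10
P = 5/10 = 0.5000

P = 0.5000


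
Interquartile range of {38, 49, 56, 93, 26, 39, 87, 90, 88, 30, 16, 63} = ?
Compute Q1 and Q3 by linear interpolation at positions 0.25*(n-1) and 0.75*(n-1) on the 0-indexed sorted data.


Sorted: 16, 26, 30, 38, 39, 49, 56, 63, 87, 88, 90, 93
Q1 (25th %ile) = 36.0000
Q3 (75th %ile) = 87.2500
IQR = 87.2500 - 36.0000 = 51.2500

IQR = 51.2500


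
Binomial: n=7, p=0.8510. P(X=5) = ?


C(7,5) = 21
p^5 = 0.446321
(1-p)^2 = 0.022201
P = 21 * 0.446321 * 0.022201 = 0.2081

P(X=5) = 0.2081


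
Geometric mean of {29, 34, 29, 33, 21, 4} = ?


Product = 29 × 34 × 29 × 33 × 21 × 4 = 79262568
GM = 79262568^(1/6) = 20.7258

GM = 20.7258


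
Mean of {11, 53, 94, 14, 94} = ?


Sum = 11 + 53 + 94 + 14 + 94 = 266
n = 5
Mean = 266/5 = 53.2000

Mean = 53.2000


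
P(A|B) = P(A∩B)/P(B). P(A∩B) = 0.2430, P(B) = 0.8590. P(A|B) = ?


P(A|B) = 0.2430/0.8590 = 0.2829

P(A|B) = 0.2829


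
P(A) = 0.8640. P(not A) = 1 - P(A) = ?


P(not A) = 1 - 0.8640 = 0.1360

P(not A) = 0.1360


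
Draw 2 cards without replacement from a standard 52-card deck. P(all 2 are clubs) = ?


P(all clubs) = (13/52) × (12/51)
= 0.0588

P = 0.0588


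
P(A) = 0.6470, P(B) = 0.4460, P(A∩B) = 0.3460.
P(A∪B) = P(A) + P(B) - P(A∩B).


P(A∪B) = 0.6470 + 0.4460 - 0.3460
= 1.0930 - 0.3460
= 0.7470

P(A∪B) = 0.7470


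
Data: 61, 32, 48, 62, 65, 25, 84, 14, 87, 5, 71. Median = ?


Sorted: 5, 14, 25, 32, 48, 61, 62, 65, 71, 84, 87
n = 11 (odd)
Middle value = 61

Median = 61


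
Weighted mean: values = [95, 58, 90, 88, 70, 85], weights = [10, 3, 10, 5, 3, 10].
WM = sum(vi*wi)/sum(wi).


Numerator = 95*10 + 58*3 + 90*10 + 88*5 + 70*3 + 85*10 = 3524
Denominator = 10 + 3 + 10 + 5 + 3 + 10 = 41
WM = 3524/41 = 85.9512

WM = 85.9512


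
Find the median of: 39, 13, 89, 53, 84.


Sorted: 13, 39, 53, 84, 89
n = 5 (odd)
Middle value = 53

Median = 53


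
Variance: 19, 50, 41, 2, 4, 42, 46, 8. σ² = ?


Mean = 26.5000
Squared deviations: 56.2500, 552.2500, 210.2500, 600.2500, 506.2500, 240.2500, 380.2500, 342.2500
Sum = 2888.0000
Variance = 2888.0000/8 = 361.0000

Variance = 361.0000


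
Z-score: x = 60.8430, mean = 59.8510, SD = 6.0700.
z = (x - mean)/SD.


z = (60.8430 - 59.8510)/6.0700
= 0.9920/6.0700
= 0.1634

z = 0.1634


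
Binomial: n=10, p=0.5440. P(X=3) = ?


C(10,3) = 120
p^3 = 0.160989
(1-p)^7 = 0.004100
P = 120 * 0.160989 * 0.004100 = 0.0792

P(X=3) = 0.0792


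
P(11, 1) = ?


P(11,1) = 11!/10!
= 39916800/3628800
= 11

P(11,1) = 11


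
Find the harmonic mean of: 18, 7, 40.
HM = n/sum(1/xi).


Sum of reciprocals = 1/18 + 1/7 + 1/40 = 0.223413
HM = 3/0.223413 = 13.4281

HM = 13.4281


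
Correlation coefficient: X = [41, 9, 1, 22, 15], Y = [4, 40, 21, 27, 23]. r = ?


Mean X = 17.6000, Mean Y = 23.0000
SD X = 13.588230, SD Y = 11.575837
Cov = -108.000000
r = -108.000000/(13.588230*11.575837) = -0.6866

r = -0.6866


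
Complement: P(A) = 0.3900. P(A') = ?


P(not A) = 1 - 0.3900 = 0.6100

P(not A) = 0.6100


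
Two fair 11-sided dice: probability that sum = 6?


Total outcomes = 11×11 = 121
Favorable (sum = 6): 5
P = 5/121 = 0.0413

P = 0.0413


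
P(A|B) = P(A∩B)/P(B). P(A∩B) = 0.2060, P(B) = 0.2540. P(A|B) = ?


P(A|B) = 0.2060/0.2540 = 0.8110

P(A|B) = 0.8110


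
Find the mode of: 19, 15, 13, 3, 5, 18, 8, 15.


Frequencies: 3:1, 5:1, 8:1, 13:1, 15:2, 18:1, 19:1
Max frequency = 2
Mode = 15

Mode = 15


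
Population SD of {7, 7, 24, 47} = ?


Mean = 21.2500
Variance = 269.1875
SD = sqrt(269.1875) = 16.4069

SD = 16.4069


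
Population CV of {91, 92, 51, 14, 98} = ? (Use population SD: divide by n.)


Mean = 69.2000
SD = 32.2577
CV = (32.2577/69.2000)*100 = 46.6152%

CV = 46.6152%


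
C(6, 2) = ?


C(6,2) = 6!/(2! × 4!)
= 720/(2 × 24)
= 15

C(6,2) = 15


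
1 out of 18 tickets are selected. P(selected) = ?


P = 1/18 = 0.0556

P = 0.0556


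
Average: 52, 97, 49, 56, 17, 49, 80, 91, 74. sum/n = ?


Sum = 52 + 97 + 49 + 56 + 17 + 49 + 80 + 91 + 74 = 565
n = 9
Mean = 565/9 = 62.7778

Mean = 62.7778


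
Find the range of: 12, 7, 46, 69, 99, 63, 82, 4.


Max = 99, Min = 4
Range = 99 - 4 = 95

Range = 95


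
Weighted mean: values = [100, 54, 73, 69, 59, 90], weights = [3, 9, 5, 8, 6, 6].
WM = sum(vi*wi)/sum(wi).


Numerator = 100*3 + 54*9 + 73*5 + 69*8 + 59*6 + 90*6 = 2597
Denominator = 3 + 9 + 5 + 8 + 6 + 6 = 37
WM = 2597/37 = 70.1892

WM = 70.1892


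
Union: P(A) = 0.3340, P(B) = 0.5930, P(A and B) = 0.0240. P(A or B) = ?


P(A∪B) = 0.3340 + 0.5930 - 0.0240
= 0.9270 - 0.0240
= 0.9030

P(A∪B) = 0.9030


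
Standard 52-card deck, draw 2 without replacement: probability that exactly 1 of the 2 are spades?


Hypergeometric: P(X=1) = C(13,1)·C(39,1) / C(52,2)
= 13 × 39 / 1326
= 507/1326 = 0.3824

P = 0.3824


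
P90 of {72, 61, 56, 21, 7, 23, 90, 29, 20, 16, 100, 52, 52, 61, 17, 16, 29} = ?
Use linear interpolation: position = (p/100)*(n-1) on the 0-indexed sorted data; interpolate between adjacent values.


Sorted: 7, 16, 16, 17, 20, 21, 23, 29, 29, 52, 52, 56, 61, 61, 72, 90, 100
n = 17
Index = 90/100 * 16 = 14.4000
Lower = data[14] = 72, Upper = data[15] = 90
P90 = 72 + 0.4000*(18) = 79.2000

P90 = 79.2000


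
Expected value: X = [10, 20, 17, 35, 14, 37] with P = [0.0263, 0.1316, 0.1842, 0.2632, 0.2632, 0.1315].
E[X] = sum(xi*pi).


E[X] = 10*0.0263 + 20*0.1316 + 17*0.1842 + 35*0.2632 + 14*0.2632 + 37*0.1315
= 0.2630 + 2.6320 + 3.1314 + 9.2120 + 3.6848 + 4.8655
= 23.7887

E[X] = 23.7887


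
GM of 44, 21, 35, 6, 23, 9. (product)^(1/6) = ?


Product = 44 × 21 × 35 × 6 × 23 × 9 = 40166280
GM = 40166280^(1/6) = 18.5059

GM = 18.5059


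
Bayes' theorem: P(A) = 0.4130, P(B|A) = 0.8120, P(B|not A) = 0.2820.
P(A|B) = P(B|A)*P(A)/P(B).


P(B) = P(B|A)*P(A) + P(B|A')*P(A')
= 0.8120*0.4130 + 0.2820*0.5870
= 0.335356 + 0.165534 = 0.500890
P(A|B) = 0.335356/0.500890 = 0.6695

P(A|B) = 0.6695


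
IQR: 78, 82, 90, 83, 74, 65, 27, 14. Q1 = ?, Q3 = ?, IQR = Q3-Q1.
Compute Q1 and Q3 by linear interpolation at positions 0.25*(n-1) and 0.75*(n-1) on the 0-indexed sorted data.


Sorted: 14, 27, 65, 74, 78, 82, 83, 90
Q1 (25th %ile) = 55.5000
Q3 (75th %ile) = 82.2500
IQR = 82.2500 - 55.5000 = 26.7500

IQR = 26.7500


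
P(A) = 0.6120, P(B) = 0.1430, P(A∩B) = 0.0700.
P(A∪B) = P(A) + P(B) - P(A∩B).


P(A∪B) = 0.6120 + 0.1430 - 0.0700
= 0.7550 - 0.0700
= 0.6850

P(A∪B) = 0.6850


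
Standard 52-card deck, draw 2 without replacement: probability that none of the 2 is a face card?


P(no face cards) = (40/52) × (39/51)
= 0.5882

P = 0.5882


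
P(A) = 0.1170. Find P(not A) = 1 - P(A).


P(not A) = 1 - 0.1170 = 0.8830

P(not A) = 0.8830


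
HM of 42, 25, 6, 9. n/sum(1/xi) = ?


Sum of reciprocals = 1/42 + 1/25 + 1/6 + 1/9 = 0.341587
HM = 4/0.341587 = 11.7100

HM = 11.7100


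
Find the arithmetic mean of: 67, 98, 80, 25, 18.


Sum = 67 + 98 + 80 + 25 + 18 = 288
n = 5
Mean = 288/5 = 57.6000

Mean = 57.6000


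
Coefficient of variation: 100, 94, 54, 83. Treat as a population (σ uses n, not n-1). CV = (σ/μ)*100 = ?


Mean = 82.7500
SD = 17.6830
CV = (17.6830/82.7500)*100 = 21.3692%

CV = 21.3692%


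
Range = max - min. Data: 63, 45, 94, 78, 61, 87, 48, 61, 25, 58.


Max = 94, Min = 25
Range = 94 - 25 = 69

Range = 69


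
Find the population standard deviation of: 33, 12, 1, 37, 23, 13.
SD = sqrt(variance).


Mean = 19.8333
Variance = 156.8056
SD = sqrt(156.8056) = 12.5222

SD = 12.5222


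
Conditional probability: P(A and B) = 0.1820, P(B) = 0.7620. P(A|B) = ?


P(A|B) = 0.1820/0.7620 = 0.2388

P(A|B) = 0.2388


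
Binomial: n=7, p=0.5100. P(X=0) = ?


C(7,0) = 1
p^0 = 1.000000
(1-p)^7 = 0.006782
P = 1 * 1.000000 * 0.006782 = 0.0068

P(X=0) = 0.0068


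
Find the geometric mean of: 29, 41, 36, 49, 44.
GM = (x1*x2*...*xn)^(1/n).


Product = 29 × 41 × 36 × 49 × 44 = 92285424
GM = 92285424^(1/5) = 39.1766

GM = 39.1766


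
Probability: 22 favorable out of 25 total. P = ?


P = 22/25 = 0.8800

P = 0.8800


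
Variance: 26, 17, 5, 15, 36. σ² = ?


Mean = 19.8000
Squared deviations: 38.4400, 7.8400, 219.0400, 23.0400, 262.4400
Sum = 550.8000
Variance = 550.8000/5 = 110.1600

Variance = 110.1600


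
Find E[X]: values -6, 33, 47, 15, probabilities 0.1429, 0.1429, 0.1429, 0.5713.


E[X] = -6*0.1429 + 33*0.1429 + 47*0.1429 + 15*0.5713
= -0.8574 + 4.7157 + 6.7163 + 8.5695
= 19.1441

E[X] = 19.1441


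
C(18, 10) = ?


C(18,10) = 18!/(10! × 8!)
= 6402373705728000/(3628800 × 40320)
= 43758

C(18,10) = 43758


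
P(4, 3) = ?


P(4,3) = 4!/1!
= 24/1
= 24

P(4,3) = 24


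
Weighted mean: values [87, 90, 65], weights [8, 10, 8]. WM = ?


Numerator = 87*8 + 90*10 + 65*8 = 2116
Denominator = 8 + 10 + 8 = 26
WM = 2116/26 = 81.3846

WM = 81.3846


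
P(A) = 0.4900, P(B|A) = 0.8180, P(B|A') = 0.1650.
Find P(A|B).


P(B) = P(B|A)*P(A) + P(B|A')*P(A')
= 0.8180*0.4900 + 0.1650*0.5100
= 0.400820 + 0.084150 = 0.484970
P(A|B) = 0.400820/0.484970 = 0.8265

P(A|B) = 0.8265


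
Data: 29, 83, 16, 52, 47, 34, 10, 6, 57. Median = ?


Sorted: 6, 10, 16, 29, 34, 47, 52, 57, 83
n = 9 (odd)
Middle value = 34

Median = 34


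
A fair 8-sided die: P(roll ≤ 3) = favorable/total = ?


Favorable outcomes (roll ≤ 3): 3
Total outcomes = 8
P = 3/8 = 0.3750

P = 0.3750


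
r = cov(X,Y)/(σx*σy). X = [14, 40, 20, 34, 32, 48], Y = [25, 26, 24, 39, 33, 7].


Mean X = 31.3333, Mean Y = 25.6667
SD X = 11.469767, SD Y = 9.860133
Cov = -39.555556
r = -39.555556/(11.469767*9.860133) = -0.3498

r = -0.3498


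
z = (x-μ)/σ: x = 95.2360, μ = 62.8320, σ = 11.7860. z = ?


z = (95.2360 - 62.8320)/11.7860
= 32.4040/11.7860
= 2.7494

z = 2.7494


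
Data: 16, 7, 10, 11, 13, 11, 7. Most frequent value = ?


Frequencies: 7:2, 10:1, 11:2, 13:1, 16:1
Max frequency = 2
Mode = 7, 11

Mode = 7, 11


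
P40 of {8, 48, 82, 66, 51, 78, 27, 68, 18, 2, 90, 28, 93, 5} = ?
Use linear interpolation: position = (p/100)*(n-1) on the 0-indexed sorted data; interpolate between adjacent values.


Sorted: 2, 5, 8, 18, 27, 28, 48, 51, 66, 68, 78, 82, 90, 93
n = 14
Index = 40/100 * 13 = 5.2000
Lower = data[5] = 28, Upper = data[6] = 48
P40 = 28 + 0.2000*(20) = 32.0000

P40 = 32.0000


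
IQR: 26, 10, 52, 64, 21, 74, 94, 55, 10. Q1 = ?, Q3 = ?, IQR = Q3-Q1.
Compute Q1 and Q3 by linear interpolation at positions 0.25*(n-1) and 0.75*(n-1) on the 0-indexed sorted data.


Sorted: 10, 10, 21, 26, 52, 55, 64, 74, 94
Q1 (25th %ile) = 21.0000
Q3 (75th %ile) = 64.0000
IQR = 64.0000 - 21.0000 = 43.0000

IQR = 43.0000


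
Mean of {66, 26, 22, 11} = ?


Sum = 66 + 26 + 22 + 11 = 125
n = 4
Mean = 125/4 = 31.2500

Mean = 31.2500


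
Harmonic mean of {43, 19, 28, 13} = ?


Sum of reciprocals = 1/43 + 1/19 + 1/28 + 1/13 = 0.188525
HM = 4/0.188525 = 21.2174

HM = 21.2174


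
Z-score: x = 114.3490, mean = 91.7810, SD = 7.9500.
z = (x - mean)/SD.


z = (114.3490 - 91.7810)/7.9500
= 22.5680/7.9500
= 2.8387

z = 2.8387


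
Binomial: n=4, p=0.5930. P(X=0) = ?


C(4,0) = 1
p^0 = 1.000000
(1-p)^4 = 0.027440
P = 1 * 1.000000 * 0.027440 = 0.0274

P(X=0) = 0.0274


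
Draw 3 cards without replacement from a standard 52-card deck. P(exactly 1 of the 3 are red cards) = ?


Hypergeometric: P(X=1) = C(26,1)·C(26,2) / C(52,3)
= 26 × 325 / 22100
= 8450/22100 = 0.3824

P = 0.3824


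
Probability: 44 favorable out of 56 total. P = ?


P = 44/56 = 0.7857

P = 0.7857


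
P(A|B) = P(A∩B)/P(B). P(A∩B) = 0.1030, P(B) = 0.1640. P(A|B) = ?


P(A|B) = 0.1030/0.1640 = 0.6280

P(A|B) = 0.6280


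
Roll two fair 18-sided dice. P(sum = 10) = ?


Total outcomes = 18×18 = 324
Favorable (sum = 10): 9
P = 9/324 = 0.0278

P = 0.0278


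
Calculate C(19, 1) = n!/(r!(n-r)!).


C(19,1) = 19!/(1! × 18!)
= 121645100408832000/(1 × 6402373705728000)
= 19

C(19,1) = 19


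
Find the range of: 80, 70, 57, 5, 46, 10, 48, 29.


Max = 80, Min = 5
Range = 80 - 5 = 75

Range = 75


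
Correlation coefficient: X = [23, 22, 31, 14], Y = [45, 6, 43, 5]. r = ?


Mean X = 22.5000, Mean Y = 24.7500
SD X = 6.020797, SD Y = 19.266227
Cov = 85.625000
r = 85.625000/(6.020797*19.266227) = 0.7382

r = 0.7382


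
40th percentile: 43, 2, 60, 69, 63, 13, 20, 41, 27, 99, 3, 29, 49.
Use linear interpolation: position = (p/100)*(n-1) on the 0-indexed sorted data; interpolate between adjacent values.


Sorted: 2, 3, 13, 20, 27, 29, 41, 43, 49, 60, 63, 69, 99
n = 13
Index = 40/100 * 12 = 4.8000
Lower = data[4] = 27, Upper = data[5] = 29
P40 = 27 + 0.8000*(2) = 28.6000

P40 = 28.6000


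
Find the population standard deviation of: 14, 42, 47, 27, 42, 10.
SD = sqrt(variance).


Mean = 30.3333
Variance = 206.8889
SD = sqrt(206.8889) = 14.3836

SD = 14.3836


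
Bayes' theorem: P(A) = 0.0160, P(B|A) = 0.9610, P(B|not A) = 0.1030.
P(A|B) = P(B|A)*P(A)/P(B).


P(B) = P(B|A)*P(A) + P(B|A')*P(A')
= 0.9610*0.0160 + 0.1030*0.9840
= 0.015376 + 0.101352 = 0.116728
P(A|B) = 0.015376/0.116728 = 0.1317

P(A|B) = 0.1317


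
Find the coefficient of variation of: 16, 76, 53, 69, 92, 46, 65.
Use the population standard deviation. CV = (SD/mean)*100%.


Mean = 59.5714
SD = 22.5696
CV = (22.5696/59.5714)*100 = 37.8867%

CV = 37.8867%


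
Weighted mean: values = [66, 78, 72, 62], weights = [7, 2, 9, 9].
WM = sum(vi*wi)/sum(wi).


Numerator = 66*7 + 78*2 + 72*9 + 62*9 = 1824
Denominator = 7 + 2 + 9 + 9 = 27
WM = 1824/27 = 67.5556

WM = 67.5556


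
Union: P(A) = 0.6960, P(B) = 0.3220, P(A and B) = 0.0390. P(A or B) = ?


P(A∪B) = 0.6960 + 0.3220 - 0.0390
= 1.0180 - 0.0390
= 0.9790

P(A∪B) = 0.9790


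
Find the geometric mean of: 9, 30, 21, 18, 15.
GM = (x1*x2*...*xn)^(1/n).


Product = 9 × 30 × 21 × 18 × 15 = 1530900
GM = 1530900^(1/5) = 17.2580

GM = 17.2580


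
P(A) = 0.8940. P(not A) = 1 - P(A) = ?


P(not A) = 1 - 0.8940 = 0.1060

P(not A) = 0.1060


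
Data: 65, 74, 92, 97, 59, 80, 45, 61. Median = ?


Sorted: 45, 59, 61, 65, 74, 80, 92, 97
n = 8 (even)
Middle values: 65 and 74
Median = (65+74)/2 = 69.5000

Median = 69.5000


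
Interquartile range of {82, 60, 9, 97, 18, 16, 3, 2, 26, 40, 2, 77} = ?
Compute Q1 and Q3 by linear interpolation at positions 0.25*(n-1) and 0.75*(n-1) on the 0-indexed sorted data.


Sorted: 2, 2, 3, 9, 16, 18, 26, 40, 60, 77, 82, 97
Q1 (25th %ile) = 7.5000
Q3 (75th %ile) = 64.2500
IQR = 64.2500 - 7.5000 = 56.7500

IQR = 56.7500


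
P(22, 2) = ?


P(22,2) = 22!/20!
= 1124000727777607680000/2432902008176640000
= 462

P(22,2) = 462


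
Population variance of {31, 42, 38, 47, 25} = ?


Mean = 36.6000
Squared deviations: 31.3600, 29.1600, 1.9600, 108.1600, 134.5600
Sum = 305.2000
Variance = 305.2000/5 = 61.0400

Variance = 61.0400


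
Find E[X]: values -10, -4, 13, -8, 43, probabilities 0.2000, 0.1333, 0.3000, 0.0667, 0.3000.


E[X] = -10*0.2000 - 4*0.1333 + 13*0.3000 - 8*0.0667 + 43*0.3000
= -2.0000 - 0.5332 + 3.9000 - 0.5336 + 12.9000
= 13.7332

E[X] = 13.7332


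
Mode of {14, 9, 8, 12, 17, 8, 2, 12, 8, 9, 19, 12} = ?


Frequencies: 2:1, 8:3, 9:2, 12:3, 14:1, 17:1, 19:1
Max frequency = 3
Mode = 8, 12

Mode = 8, 12


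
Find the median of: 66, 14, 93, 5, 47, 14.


Sorted: 5, 14, 14, 47, 66, 93
n = 6 (even)
Middle values: 14 and 47
Median = (14+47)/2 = 30.5000

Median = 30.5000


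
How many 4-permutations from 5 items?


P(5,4) = 5!/1!
= 120/1
= 120

P(5,4) = 120


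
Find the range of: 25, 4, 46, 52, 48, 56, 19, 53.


Max = 56, Min = 4
Range = 56 - 4 = 52

Range = 52


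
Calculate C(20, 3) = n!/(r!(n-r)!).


C(20,3) = 20!/(3! × 17!)
= 2432902008176640000/(6 × 355687428096000)
= 1140

C(20,3) = 1140


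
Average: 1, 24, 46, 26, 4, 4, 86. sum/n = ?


Sum = 1 + 24 + 46 + 26 + 4 + 4 + 86 = 191
n = 7
Mean = 191/7 = 27.2857

Mean = 27.2857


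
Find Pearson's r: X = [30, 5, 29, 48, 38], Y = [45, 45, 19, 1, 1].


Mean X = 30.0000, Mean Y = 22.2000
SD X = 14.240786, SD Y = 19.742340
Cov = -223.600000
r = -223.600000/(14.240786*19.742340) = -0.7953

r = -0.7953


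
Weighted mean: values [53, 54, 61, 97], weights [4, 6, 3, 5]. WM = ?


Numerator = 53*4 + 54*6 + 61*3 + 97*5 = 1204
Denominator = 4 + 6 + 3 + 5 = 18
WM = 1204/18 = 66.8889

WM = 66.8889


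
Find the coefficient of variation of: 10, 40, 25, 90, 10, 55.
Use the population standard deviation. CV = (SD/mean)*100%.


Mean = 38.3333
SD = 28.0872
CV = (28.0872/38.3333)*100 = 73.2709%

CV = 73.2709%


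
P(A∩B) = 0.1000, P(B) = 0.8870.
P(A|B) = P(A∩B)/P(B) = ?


P(A|B) = 0.1000/0.8870 = 0.1127

P(A|B) = 0.1127


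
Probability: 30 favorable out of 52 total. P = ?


P = 30/52 = 0.5769

P = 0.5769


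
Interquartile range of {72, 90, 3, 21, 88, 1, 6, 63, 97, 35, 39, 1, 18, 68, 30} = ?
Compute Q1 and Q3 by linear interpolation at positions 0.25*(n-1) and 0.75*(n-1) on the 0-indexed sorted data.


Sorted: 1, 1, 3, 6, 18, 21, 30, 35, 39, 63, 68, 72, 88, 90, 97
Q1 (25th %ile) = 12.0000
Q3 (75th %ile) = 70.0000
IQR = 70.0000 - 12.0000 = 58.0000

IQR = 58.0000


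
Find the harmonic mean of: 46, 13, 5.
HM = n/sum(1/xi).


Sum of reciprocals = 1/46 + 1/13 + 1/5 = 0.298662
HM = 3/0.298662 = 10.0448

HM = 10.0448


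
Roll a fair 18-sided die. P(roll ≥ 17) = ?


Favorable outcomes (roll ≥ 17): 2
Total outcomes = 18
P = 2/18 = 0.1111

P = 0.1111


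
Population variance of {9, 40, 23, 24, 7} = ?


Mean = 20.6000
Squared deviations: 134.5600, 376.3600, 5.7600, 11.5600, 184.9600
Sum = 713.2000
Variance = 713.2000/5 = 142.6400

Variance = 142.6400


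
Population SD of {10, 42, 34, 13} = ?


Mean = 24.7500
Variance = 184.6875
SD = sqrt(184.6875) = 13.5900

SD = 13.5900


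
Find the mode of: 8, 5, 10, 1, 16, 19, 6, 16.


Frequencies: 1:1, 5:1, 6:1, 8:1, 10:1, 16:2, 19:1
Max frequency = 2
Mode = 16

Mode = 16


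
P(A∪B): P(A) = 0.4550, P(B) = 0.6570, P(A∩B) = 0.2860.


P(A∪B) = 0.4550 + 0.6570 - 0.2860
= 1.1120 - 0.2860
= 0.8260

P(A∪B) = 0.8260


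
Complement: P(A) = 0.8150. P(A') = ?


P(not A) = 1 - 0.8150 = 0.1850

P(not A) = 0.1850


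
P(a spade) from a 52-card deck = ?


13 spades in 52 cards
P = 13/52 = 0.2500

P = 0.2500


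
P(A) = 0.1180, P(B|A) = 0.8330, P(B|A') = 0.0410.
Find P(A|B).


P(B) = P(B|A)*P(A) + P(B|A')*P(A')
= 0.8330*0.1180 + 0.0410*0.8820
= 0.098294 + 0.036162 = 0.134456
P(A|B) = 0.098294/0.134456 = 0.7310

P(A|B) = 0.7310


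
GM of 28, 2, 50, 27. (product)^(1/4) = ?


Product = 28 × 2 × 50 × 27 = 75600
GM = 75600^(1/4) = 16.5818

GM = 16.5818


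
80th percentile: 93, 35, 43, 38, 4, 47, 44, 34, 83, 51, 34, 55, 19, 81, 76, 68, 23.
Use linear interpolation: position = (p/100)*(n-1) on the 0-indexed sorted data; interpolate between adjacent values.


Sorted: 4, 19, 23, 34, 34, 35, 38, 43, 44, 47, 51, 55, 68, 76, 81, 83, 93
n = 17
Index = 80/100 * 16 = 12.8000
Lower = data[12] = 68, Upper = data[13] = 76
P80 = 68 + 0.8000*(8) = 74.4000

P80 = 74.4000


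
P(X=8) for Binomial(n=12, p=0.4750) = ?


C(12,8) = 495
p^8 = 0.002591
(1-p)^4 = 0.075969
P = 495 * 0.002591 * 0.075969 = 0.0975

P(X=8) = 0.0975


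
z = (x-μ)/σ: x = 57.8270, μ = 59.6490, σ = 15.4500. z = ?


z = (57.8270 - 59.6490)/15.4500
= -1.8220/15.4500
= -0.1179

z = -0.1179


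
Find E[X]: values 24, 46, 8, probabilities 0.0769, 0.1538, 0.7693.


E[X] = 24*0.0769 + 46*0.1538 + 8*0.7693
= 1.8456 + 7.0748 + 6.1544
= 15.0748

E[X] = 15.0748


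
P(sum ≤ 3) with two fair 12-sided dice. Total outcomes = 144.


Total outcomes = 12×12 = 144
Favorable (sum ≤ 3): 3
P = 3/144 = 0.0208

P = 0.0208


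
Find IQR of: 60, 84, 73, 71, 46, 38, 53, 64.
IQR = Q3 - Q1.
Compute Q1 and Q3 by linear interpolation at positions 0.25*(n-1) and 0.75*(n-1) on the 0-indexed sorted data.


Sorted: 38, 46, 53, 60, 64, 71, 73, 84
Q1 (25th %ile) = 51.2500
Q3 (75th %ile) = 71.5000
IQR = 71.5000 - 51.2500 = 20.2500

IQR = 20.2500


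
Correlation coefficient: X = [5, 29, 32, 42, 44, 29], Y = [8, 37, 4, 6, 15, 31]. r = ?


Mean X = 30.1667, Mean Y = 16.8333
SD X = 12.720281, SD Y = 12.720281
Cov = 0.861111
r = 0.861111/(12.720281*12.720281) = 0.0053

r = 0.0053


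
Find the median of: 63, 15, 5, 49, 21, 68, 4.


Sorted: 4, 5, 15, 21, 49, 63, 68
n = 7 (odd)
Middle value = 21

Median = 21


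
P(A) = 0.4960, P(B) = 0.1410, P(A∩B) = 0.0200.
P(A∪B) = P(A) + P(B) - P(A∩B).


P(A∪B) = 0.4960 + 0.1410 - 0.0200
= 0.6370 - 0.0200
= 0.6170

P(A∪B) = 0.6170


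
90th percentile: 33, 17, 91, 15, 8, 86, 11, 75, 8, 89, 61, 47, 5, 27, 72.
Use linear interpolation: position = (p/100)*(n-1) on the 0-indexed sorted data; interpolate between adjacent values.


Sorted: 5, 8, 8, 11, 15, 17, 27, 33, 47, 61, 72, 75, 86, 89, 91
n = 15
Index = 90/100 * 14 = 12.6000
Lower = data[12] = 86, Upper = data[13] = 89
P90 = 86 + 0.6000*(3) = 87.8000

P90 = 87.8000


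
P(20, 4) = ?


P(20,4) = 20!/16!
= 2432902008176640000/20922789888000
= 116280

P(20,4) = 116280


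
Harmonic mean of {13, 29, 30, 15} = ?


Sum of reciprocals = 1/13 + 1/29 + 1/30 + 1/15 = 0.211406
HM = 4/0.211406 = 18.9210

HM = 18.9210


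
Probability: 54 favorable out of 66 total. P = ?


P = 54/66 = 0.8182

P = 0.8182


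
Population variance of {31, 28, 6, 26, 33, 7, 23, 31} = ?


Mean = 23.1250
Squared deviations: 62.0156, 23.7656, 293.2656, 8.2656, 97.5156, 260.0156, 0.0156, 62.0156
Sum = 806.8750
Variance = 806.8750/8 = 100.8594

Variance = 100.8594


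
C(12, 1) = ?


C(12,1) = 12!/(1! × 11!)
= 479001600/(1 × 39916800)
= 12

C(12,1) = 12


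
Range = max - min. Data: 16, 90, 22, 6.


Max = 90, Min = 6
Range = 90 - 6 = 84

Range = 84


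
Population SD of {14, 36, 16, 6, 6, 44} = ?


Mean = 20.3333
Variance = 212.5556
SD = sqrt(212.5556) = 14.5793

SD = 14.5793


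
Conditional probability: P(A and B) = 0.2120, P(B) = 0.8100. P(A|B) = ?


P(A|B) = 0.2120/0.8100 = 0.2617

P(A|B) = 0.2617


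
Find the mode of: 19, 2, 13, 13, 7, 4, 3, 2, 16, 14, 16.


Frequencies: 2:2, 3:1, 4:1, 7:1, 13:2, 14:1, 16:2, 19:1
Max frequency = 2
Mode = 2, 13, 16

Mode = 2, 13, 16


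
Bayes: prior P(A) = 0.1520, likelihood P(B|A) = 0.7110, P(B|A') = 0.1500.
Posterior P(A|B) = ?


P(B) = P(B|A)*P(A) + P(B|A')*P(A')
= 0.7110*0.1520 + 0.1500*0.8480
= 0.108072 + 0.127200 = 0.235272
P(A|B) = 0.108072/0.235272 = 0.4593

P(A|B) = 0.4593


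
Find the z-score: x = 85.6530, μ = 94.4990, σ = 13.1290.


z = (85.6530 - 94.4990)/13.1290
= -8.8460/13.1290
= -0.6738

z = -0.6738


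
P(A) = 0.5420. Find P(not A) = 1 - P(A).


P(not A) = 1 - 0.5420 = 0.4580

P(not A) = 0.4580


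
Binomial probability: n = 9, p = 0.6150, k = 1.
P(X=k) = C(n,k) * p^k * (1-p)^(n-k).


C(9,1) = 9
p^1 = 0.615000
(1-p)^8 = 0.000483
P = 9 * 0.615000 * 0.000483 = 0.0027

P(X=1) = 0.0027


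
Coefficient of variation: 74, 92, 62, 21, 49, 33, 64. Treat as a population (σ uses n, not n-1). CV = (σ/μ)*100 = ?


Mean = 56.4286
SD = 22.4299
CV = (22.4299/56.4286)*100 = 39.7493%

CV = 39.7493%


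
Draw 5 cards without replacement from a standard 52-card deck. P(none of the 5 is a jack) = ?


P(no jacks) = (48/52) × (47/51) × (46/50) × (45/49) × (44/48)
= 0.6588

P = 0.6588


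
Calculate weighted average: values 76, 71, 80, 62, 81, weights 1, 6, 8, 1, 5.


Numerator = 76*1 + 71*6 + 80*8 + 62*1 + 81*5 = 1609
Denominator = 1 + 6 + 8 + 1 + 5 = 21
WM = 1609/21 = 76.6190

WM = 76.6190


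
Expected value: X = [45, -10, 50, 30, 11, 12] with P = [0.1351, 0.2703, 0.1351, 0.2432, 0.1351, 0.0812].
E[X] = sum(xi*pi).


E[X] = 45*0.1351 - 10*0.2703 + 50*0.1351 + 30*0.2432 + 11*0.1351 + 12*0.0812
= 6.0795 - 2.7030 + 6.7550 + 7.2960 + 1.4861 + 0.9744
= 19.8880

E[X] = 19.8880


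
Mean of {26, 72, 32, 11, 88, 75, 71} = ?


Sum = 26 + 72 + 32 + 11 + 88 + 75 + 71 = 375
n = 7
Mean = 375/7 = 53.5714

Mean = 53.5714


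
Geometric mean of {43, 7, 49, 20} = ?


Product = 43 × 7 × 49 × 20 = 294980
GM = 294980^(1/4) = 23.3049

GM = 23.3049


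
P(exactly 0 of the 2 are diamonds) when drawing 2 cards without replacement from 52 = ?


Hypergeometric: P(X=0) = C(13,0)·C(39,2) / C(52,2)
= 1 × 741 / 1326
= 741/1326 = 0.5588

P = 0.5588


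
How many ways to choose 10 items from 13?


C(13,10) = 13!/(10! × 3!)
= 6227020800/(3628800 × 6)
= 286

C(13,10) = 286


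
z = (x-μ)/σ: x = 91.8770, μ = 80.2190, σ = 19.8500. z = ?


z = (91.8770 - 80.2190)/19.8500
= 11.6580/19.8500
= 0.5873

z = 0.5873


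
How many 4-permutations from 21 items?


P(21,4) = 21!/17!
= 51090942171709440000/355687428096000
= 143640

P(21,4) = 143640


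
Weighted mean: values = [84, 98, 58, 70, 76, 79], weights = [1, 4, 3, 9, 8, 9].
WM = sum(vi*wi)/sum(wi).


Numerator = 84*1 + 98*4 + 58*3 + 70*9 + 76*8 + 79*9 = 2599
Denominator = 1 + 4 + 3 + 9 + 8 + 9 = 34
WM = 2599/34 = 76.4412

WM = 76.4412


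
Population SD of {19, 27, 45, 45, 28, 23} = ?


Mean = 31.1667
Variance = 104.1389
SD = sqrt(104.1389) = 10.2048

SD = 10.2048


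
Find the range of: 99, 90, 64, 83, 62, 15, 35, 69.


Max = 99, Min = 15
Range = 99 - 15 = 84

Range = 84


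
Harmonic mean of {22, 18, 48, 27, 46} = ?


Sum of reciprocals = 1/22 + 1/18 + 1/48 + 1/27 + 1/46 = 0.180620
HM = 5/0.180620 = 27.6825

HM = 27.6825


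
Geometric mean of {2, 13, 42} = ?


Product = 2 × 13 × 42 = 1092
GM = 1092^(1/3) = 10.2977

GM = 10.2977


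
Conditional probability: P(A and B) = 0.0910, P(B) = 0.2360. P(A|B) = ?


P(A|B) = 0.0910/0.2360 = 0.3856

P(A|B) = 0.3856


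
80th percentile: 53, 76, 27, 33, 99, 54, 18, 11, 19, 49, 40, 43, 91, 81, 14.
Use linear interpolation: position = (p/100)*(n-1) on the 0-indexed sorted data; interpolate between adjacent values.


Sorted: 11, 14, 18, 19, 27, 33, 40, 43, 49, 53, 54, 76, 81, 91, 99
n = 15
Index = 80/100 * 14 = 11.2000
Lower = data[11] = 76, Upper = data[12] = 81
P80 = 76 + 0.2000*(5) = 77.0000

P80 = 77.0000


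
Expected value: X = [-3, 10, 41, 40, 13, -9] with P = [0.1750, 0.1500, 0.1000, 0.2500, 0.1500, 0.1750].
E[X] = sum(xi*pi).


E[X] = -3*0.1750 + 10*0.1500 + 41*0.1000 + 40*0.2500 + 13*0.1500 - 9*0.1750
= -0.5250 + 1.5000 + 4.1000 + 10.0000 + 1.9500 - 1.5750
= 15.4500

E[X] = 15.4500


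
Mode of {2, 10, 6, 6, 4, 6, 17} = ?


Frequencies: 2:1, 4:1, 6:3, 10:1, 17:1
Max frequency = 3
Mode = 6

Mode = 6


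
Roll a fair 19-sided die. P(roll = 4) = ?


Favorable outcomes (roll = 4): 1
Total outcomes = 19
P = 1/19 = 0.0526

P = 0.0526


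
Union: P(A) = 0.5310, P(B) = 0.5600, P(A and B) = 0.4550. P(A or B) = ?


P(A∪B) = 0.5310 + 0.5600 - 0.4550
= 1.0910 - 0.4550
= 0.6360

P(A∪B) = 0.6360


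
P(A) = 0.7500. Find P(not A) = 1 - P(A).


P(not A) = 1 - 0.7500 = 0.2500

P(not A) = 0.2500


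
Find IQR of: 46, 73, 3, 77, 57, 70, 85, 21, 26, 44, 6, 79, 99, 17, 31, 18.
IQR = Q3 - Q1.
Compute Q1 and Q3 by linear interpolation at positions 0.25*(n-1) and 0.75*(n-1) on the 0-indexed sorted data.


Sorted: 3, 6, 17, 18, 21, 26, 31, 44, 46, 57, 70, 73, 77, 79, 85, 99
Q1 (25th %ile) = 20.2500
Q3 (75th %ile) = 74.0000
IQR = 74.0000 - 20.2500 = 53.7500

IQR = 53.7500


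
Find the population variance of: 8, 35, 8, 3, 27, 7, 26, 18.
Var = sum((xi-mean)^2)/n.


Mean = 16.5000
Squared deviations: 72.2500, 342.2500, 72.2500, 182.2500, 110.2500, 90.2500, 90.2500, 2.2500
Sum = 962.0000
Variance = 962.0000/8 = 120.2500

Variance = 120.2500


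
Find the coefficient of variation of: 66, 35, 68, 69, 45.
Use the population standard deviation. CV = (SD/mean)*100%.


Mean = 56.6000
SD = 13.9513
CV = (13.9513/56.6000)*100 = 24.6490%

CV = 24.6490%


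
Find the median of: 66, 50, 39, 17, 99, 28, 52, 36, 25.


Sorted: 17, 25, 28, 36, 39, 50, 52, 66, 99
n = 9 (odd)
Middle value = 39

Median = 39


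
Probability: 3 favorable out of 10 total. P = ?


P = 3/10 = 0.3000

P = 0.3000


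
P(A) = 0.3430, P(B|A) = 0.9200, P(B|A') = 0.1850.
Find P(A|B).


P(B) = P(B|A)*P(A) + P(B|A')*P(A')
= 0.9200*0.3430 + 0.1850*0.6570
= 0.315560 + 0.121545 = 0.437105
P(A|B) = 0.315560/0.437105 = 0.7219

P(A|B) = 0.7219


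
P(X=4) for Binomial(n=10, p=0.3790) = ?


C(10,4) = 210
p^4 = 0.020633
(1-p)^6 = 0.057352
P = 210 * 0.020633 * 0.057352 = 0.2485

P(X=4) = 0.2485


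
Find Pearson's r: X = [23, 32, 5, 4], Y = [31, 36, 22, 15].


Mean X = 16.0000, Mean Y = 26.0000
SD X = 11.937336, SD Y = 8.093207
Cov = 92.750000
r = 92.750000/(11.937336*8.093207) = 0.9600

r = 0.9600


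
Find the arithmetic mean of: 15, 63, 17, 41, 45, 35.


Sum = 15 + 63 + 17 + 41 + 45 + 35 = 216
n = 6
Mean = 216/6 = 36.0000

Mean = 36.0000


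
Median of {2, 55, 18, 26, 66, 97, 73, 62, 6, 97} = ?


Sorted: 2, 6, 18, 26, 55, 62, 66, 73, 97, 97
n = 10 (even)
Middle values: 55 and 62
Median = (55+62)/2 = 58.5000

Median = 58.5000


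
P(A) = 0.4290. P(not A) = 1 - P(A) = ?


P(not A) = 1 - 0.4290 = 0.5710

P(not A) = 0.5710


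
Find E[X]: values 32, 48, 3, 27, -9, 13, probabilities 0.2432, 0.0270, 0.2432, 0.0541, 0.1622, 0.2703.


E[X] = 32*0.2432 + 48*0.0270 + 3*0.2432 + 27*0.0541 - 9*0.1622 + 13*0.2703
= 7.7824 + 1.2960 + 0.7296 + 1.4607 - 1.4598 + 3.5139
= 13.3228

E[X] = 13.3228


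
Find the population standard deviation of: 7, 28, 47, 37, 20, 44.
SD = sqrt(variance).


Mean = 30.5000
Variance = 194.2500
SD = sqrt(194.2500) = 13.9374

SD = 13.9374


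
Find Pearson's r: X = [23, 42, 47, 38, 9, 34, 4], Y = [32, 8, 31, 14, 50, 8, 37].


Mean X = 28.1429, Mean Y = 25.7143
SD X = 15.375570, SD Y = 14.877733
Cov = -162.102041
r = -162.102041/(15.375570*14.877733) = -0.7086

r = -0.7086
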